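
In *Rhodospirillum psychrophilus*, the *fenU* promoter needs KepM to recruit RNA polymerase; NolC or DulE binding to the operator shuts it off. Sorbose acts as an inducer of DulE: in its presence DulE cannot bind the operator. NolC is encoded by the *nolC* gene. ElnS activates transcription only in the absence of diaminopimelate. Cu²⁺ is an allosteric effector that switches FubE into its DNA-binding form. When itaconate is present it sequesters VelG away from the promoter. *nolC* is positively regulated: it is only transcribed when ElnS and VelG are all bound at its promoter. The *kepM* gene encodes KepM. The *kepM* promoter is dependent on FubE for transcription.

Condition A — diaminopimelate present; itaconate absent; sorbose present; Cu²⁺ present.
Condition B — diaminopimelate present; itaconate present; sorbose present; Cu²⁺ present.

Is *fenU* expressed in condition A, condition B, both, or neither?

both

Condition A:
Diaminopimelate is present, so ElnS is inactive.
Itaconate is absent, so VelG is active.
Required activator ElnS is absent, so *nolC* is not transcribed.
So NolC is not produced.
Sorbose is present, so DulE is inactive.
Cu²⁺ is present, so FubE is active.
No repressor is bound and FubE is active, so *kepM* is transcribed.
So KepM is produced and active.
No repressor is bound and KepM is active, so *fenU* is transcribed.
→ *fenU* is ON in A.
Condition B:
Diaminopimelate is present, so ElnS is inactive.
Itaconate is present, so VelG is inactive.
Required activator ElnS is absent, so *nolC* is not transcribed.
So NolC is not produced.
Sorbose is present, so DulE is inactive.
Cu²⁺ is present, so FubE is active.
No repressor is bound and FubE is active, so *kepM* is transcribed.
So KepM is produced and active.
No repressor is bound and KepM is active, so *fenU* is transcribed.
→ *fenU* is ON in B.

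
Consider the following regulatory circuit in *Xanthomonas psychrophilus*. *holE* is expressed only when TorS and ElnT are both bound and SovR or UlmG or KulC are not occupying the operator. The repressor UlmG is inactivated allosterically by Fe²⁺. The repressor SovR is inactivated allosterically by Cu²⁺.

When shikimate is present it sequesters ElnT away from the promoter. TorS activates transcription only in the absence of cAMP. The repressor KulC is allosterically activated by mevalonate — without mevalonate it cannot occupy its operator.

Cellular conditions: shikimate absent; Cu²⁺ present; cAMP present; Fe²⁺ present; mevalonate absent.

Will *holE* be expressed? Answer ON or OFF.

cAMP is present, so TorS is inactive.
Cu²⁺ is present, so SovR is inactive.
Shikimate is absent, so ElnT is active.
Fe²⁺ is present, so UlmG is inactive.
Mevalonate is absent, so KulC is inactive.
Required activator TorS is absent, so *holE* is not transcribed.

OFF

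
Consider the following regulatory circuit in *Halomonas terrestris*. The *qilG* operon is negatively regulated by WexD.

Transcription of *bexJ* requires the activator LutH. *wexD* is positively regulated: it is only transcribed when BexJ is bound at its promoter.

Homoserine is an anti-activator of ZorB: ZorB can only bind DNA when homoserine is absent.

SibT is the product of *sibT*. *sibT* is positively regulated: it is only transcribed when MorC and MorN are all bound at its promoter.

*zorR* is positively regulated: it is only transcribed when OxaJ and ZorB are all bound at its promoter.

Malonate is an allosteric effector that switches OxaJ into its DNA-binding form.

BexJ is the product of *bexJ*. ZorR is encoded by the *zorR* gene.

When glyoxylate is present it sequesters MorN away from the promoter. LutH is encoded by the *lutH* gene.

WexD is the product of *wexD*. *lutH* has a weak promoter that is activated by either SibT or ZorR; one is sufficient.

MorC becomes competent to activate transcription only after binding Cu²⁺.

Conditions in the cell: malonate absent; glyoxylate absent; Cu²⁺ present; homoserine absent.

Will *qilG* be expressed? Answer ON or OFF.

Cu²⁺ is present, so MorC is active.
Glyoxylate is absent, so MorN is active.
No repressor is bound and MorC and MorN are active, so *sibT* is transcribed.
So SibT is produced and active.
Malonate is absent, so OxaJ is inactive.
Homoserine is absent, so ZorB is active.
Required activator OxaJ is absent, so *zorR* is not transcribed.
So ZorR is not produced.
Activator SibT is present, so *lutH* is transcribed.
So LutH is produced and active.
No repressor is bound and LutH is active, so *bexJ* is transcribed.
So BexJ is produced and active.
No repressor is bound and BexJ is active, so *wexD* is transcribed.
So WexD is produced and active.
With repressor WexD bound, *qilG* is not transcribed.

OFF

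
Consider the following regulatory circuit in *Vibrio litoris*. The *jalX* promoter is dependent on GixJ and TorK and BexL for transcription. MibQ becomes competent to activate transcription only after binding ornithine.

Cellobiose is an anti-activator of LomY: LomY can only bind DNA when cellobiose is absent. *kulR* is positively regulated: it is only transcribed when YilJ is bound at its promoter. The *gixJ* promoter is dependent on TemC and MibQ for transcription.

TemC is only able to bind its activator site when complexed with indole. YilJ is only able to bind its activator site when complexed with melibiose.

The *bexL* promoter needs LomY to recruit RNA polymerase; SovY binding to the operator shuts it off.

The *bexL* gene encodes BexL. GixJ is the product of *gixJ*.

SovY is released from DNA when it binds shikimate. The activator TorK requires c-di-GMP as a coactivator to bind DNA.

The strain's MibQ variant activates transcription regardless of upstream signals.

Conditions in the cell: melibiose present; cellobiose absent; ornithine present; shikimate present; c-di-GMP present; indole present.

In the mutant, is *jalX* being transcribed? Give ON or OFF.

Indole is present, so TemC is active.
MibQ is constitutively active in this strain.
No repressor is bound and TemC and MibQ are active, so *gixJ* is transcribed.
So GixJ is produced and active.
c-di-GMP is present, so TorK is active.
Cellobiose is absent, so LomY is active.
Shikimate is present, so SovY is inactive.
No repressor is bound and LomY is active, so *bexL* is transcribed.
So BexL is produced and active.
No repressor is bound and GixJ and TorK and BexL are active, so *jalX* is transcribed.

ON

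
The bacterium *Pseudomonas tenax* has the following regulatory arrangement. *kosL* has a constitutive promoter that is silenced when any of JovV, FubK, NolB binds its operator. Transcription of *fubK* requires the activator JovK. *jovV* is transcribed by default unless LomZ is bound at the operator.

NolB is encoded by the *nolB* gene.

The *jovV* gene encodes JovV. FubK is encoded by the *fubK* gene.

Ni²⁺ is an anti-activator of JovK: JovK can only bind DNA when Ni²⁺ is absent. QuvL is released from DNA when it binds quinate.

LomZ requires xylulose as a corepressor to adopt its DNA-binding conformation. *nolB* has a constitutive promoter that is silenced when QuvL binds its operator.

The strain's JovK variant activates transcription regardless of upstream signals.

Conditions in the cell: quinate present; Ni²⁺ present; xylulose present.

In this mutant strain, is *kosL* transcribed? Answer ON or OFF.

OFF

Xylulose is present, so LomZ is active.
With repressor LomZ bound, *jovV* is not transcribed.
So JovV is not produced.
JovK is constitutively active in this strain.
No repressor is bound and JovK is active, so *fubK* is transcribed.
So FubK is produced and active.
Quinate is present, so QuvL is inactive.
With no repressor bound, *nolB* is transcribed.
So NolB is produced and active.
With repressor FubK bound, *kosL* is not transcribed.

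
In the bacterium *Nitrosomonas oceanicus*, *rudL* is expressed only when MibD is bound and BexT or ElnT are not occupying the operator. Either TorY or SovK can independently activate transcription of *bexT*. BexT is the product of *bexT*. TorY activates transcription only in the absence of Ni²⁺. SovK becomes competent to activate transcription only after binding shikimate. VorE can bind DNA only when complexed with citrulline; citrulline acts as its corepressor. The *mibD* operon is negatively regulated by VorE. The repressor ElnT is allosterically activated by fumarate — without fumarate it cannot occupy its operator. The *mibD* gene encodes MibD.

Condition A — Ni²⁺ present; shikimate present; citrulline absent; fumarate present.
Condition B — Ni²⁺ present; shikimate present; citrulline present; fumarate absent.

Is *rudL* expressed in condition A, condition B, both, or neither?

neither

Condition A:
Ni²⁺ is present, so TorY is inactive.
Shikimate is present, so SovK is active.
Activator SovK is present, so *bexT* is transcribed.
So BexT is produced and active.
Citrulline is absent, so VorE is inactive.
With no repressor bound, *mibD* is transcribed.
So MibD is produced and active.
Fumarate is present, so ElnT is active.
With repressor BexT bound, *rudL* is not transcribed.
→ *rudL* is OFF in A.
Condition B:
Ni²⁺ is present, so TorY is inactive.
Shikimate is present, so SovK is active.
Activator SovK is present, so *bexT* is transcribed.
So BexT is produced and active.
Citrulline is present, so VorE is active.
With repressor VorE bound, *mibD* is not transcribed.
So MibD is not produced.
Fumarate is absent, so ElnT is inactive.
With repressor BexT bound, *rudL* is not transcribed.
→ *rudL* is OFF in B.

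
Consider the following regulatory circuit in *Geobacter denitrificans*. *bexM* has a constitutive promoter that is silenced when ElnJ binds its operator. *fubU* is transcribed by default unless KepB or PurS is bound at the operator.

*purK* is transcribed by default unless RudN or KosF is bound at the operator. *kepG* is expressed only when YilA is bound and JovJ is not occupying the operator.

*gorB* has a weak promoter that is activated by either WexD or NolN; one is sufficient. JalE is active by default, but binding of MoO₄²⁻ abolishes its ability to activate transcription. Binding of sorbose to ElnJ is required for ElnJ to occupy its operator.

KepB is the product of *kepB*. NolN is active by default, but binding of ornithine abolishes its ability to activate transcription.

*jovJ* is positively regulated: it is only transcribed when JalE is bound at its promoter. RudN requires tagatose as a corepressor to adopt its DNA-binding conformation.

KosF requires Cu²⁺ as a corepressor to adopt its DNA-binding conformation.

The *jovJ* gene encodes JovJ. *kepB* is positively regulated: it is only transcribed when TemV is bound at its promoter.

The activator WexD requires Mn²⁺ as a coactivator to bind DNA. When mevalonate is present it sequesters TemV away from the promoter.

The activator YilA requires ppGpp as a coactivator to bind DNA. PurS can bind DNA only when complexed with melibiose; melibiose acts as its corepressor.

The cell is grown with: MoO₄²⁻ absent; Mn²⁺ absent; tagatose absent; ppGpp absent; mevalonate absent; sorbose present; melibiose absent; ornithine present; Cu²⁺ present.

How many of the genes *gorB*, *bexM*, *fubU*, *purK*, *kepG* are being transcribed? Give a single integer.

0

Mn²⁺ is absent, so WexD is inactive.
Ornithine is present, so NolN is inactive.
No activator is available at the *gorB* promoter, so *gorB* is not transcribed.
→ *gorB* is OFF.
Sorbose is present, so ElnJ is active.
With repressor ElnJ bound, *bexM* is not transcribed.
→ *bexM* is OFF.
Mevalonate is absent, so TemV is active.
No repressor is bound and TemV is active, so *kepB* is transcribed.
So KepB is produced and active.
Melibiose is absent, so PurS is inactive.
With repressor KepB bound, *fubU* is not transcribed.
→ *fubU* is OFF.
Tagatose is absent, so RudN is inactive.
Cu²⁺ is present, so KosF is active.
With repressor KosF bound, *purK* is not transcribed.
→ *purK* is OFF.
ppGpp is absent, so YilA is inactive.
MoO₄²⁻ is absent, so JalE is active.
No repressor is bound and JalE is active, so *jovJ* is transcribed.
So JovJ is produced and active.
With repressor JovJ bound, *kepG* is not transcribed.
→ *kepG* is OFF.
0 of the 5 genes are transcribed.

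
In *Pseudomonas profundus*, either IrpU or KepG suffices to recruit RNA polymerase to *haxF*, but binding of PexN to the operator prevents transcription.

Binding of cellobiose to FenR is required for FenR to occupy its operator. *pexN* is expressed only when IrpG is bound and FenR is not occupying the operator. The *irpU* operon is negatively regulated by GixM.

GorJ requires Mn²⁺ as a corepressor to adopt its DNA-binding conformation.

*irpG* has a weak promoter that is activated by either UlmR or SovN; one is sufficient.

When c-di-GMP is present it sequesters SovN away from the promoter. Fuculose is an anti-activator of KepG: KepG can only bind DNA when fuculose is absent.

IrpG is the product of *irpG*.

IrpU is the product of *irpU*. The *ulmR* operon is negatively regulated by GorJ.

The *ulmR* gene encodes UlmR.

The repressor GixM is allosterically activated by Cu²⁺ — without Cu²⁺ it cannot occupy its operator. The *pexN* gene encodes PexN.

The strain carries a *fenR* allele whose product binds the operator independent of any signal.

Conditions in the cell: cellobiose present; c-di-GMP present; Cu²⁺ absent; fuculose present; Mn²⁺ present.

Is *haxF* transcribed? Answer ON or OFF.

ON

Cu²⁺ is absent, so GixM is inactive.
With no repressor bound, *irpU* is transcribed.
So IrpU is produced and active.
Mn²⁺ is present, so GorJ is active.
With repressor GorJ bound, *ulmR* is not transcribed.
So UlmR is not produced.
c-di-GMP is present, so SovN is inactive.
No activator is available at the *irpG* promoter, so *irpG* is not transcribed.
So IrpG is not produced.
FenR is constitutively active in this strain.
With repressor FenR bound, *pexN* is not transcribed.
So PexN is not produced.
Fuculose is present, so KepG is inactive.
Activator IrpU is present, so *haxF* is transcribed.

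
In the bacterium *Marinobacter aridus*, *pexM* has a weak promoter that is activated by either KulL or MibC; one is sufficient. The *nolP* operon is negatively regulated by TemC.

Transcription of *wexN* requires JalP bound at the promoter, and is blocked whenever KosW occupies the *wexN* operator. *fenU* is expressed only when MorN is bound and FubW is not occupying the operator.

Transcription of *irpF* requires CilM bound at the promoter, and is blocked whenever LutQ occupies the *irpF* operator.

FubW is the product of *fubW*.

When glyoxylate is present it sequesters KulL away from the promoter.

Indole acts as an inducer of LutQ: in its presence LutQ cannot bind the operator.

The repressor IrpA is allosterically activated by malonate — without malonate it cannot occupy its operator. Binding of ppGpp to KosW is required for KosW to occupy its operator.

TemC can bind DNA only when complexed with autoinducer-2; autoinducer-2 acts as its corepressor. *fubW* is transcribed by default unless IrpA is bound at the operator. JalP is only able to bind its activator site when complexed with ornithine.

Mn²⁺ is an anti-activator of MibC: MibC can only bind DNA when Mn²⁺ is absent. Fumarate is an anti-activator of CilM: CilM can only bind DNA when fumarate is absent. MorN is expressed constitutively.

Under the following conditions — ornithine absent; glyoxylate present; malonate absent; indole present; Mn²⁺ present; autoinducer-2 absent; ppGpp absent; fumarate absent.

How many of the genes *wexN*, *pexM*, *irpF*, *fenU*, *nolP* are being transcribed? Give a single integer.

2

Ornithine is absent, so JalP is inactive.
ppGpp is absent, so KosW is inactive.
Required activator JalP is absent, so *wexN* is not transcribed.
→ *wexN* is OFF.
Glyoxylate is present, so KulL is inactive.
Mn²⁺ is present, so MibC is inactive.
No activator is available at the *pexM* promoter, so *pexM* is not transcribed.
→ *pexM* is OFF.
Indole is present, so LutQ is inactive.
Fumarate is absent, so CilM is active.
No repressor is bound and CilM is active, so *irpF* is transcribed.
→ *irpF* is ON.
Malonate is absent, so IrpA is inactive.
With no repressor bound, *fubW* is transcribed.
So FubW is produced and active.
MorN is produced constitutively and is active.
With repressor FubW bound, *fenU* is not transcribed.
→ *fenU* is OFF.
Autoinducer-2 is absent, so TemC is inactive.
With no repressor bound, *nolP* is transcribed.
→ *nolP* is ON.
2 of the 5 genes are transcribed.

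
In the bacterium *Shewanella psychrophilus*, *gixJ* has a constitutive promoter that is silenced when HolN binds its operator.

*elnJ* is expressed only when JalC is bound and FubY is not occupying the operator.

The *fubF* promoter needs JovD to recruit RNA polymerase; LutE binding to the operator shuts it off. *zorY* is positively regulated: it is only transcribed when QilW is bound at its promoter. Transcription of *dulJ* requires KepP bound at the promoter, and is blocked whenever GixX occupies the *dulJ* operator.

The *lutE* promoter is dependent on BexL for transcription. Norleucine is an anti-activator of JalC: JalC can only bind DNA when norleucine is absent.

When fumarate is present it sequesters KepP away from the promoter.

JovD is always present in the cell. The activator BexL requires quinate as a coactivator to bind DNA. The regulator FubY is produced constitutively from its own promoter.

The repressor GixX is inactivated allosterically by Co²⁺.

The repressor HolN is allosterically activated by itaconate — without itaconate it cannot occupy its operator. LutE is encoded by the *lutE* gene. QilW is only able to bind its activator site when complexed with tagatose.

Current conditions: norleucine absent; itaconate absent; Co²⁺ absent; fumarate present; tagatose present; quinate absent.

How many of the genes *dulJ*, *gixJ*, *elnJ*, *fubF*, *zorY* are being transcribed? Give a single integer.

3

Fumarate is present, so KepP is inactive.
Co²⁺ is absent, so GixX is active.
With repressor GixX bound, *dulJ* is not transcribed.
→ *dulJ* is OFF.
Itaconate is absent, so HolN is inactive.
With no repressor bound, *gixJ* is transcribed.
→ *gixJ* is ON.
Norleucine is absent, so JalC is active.
FubY is produced constitutively and is active.
With repressor FubY bound, *elnJ* is not transcribed.
→ *elnJ* is OFF.
JovD is produced constitutively and is active.
Quinate is absent, so BexL is inactive.
Required activator BexL is absent, so *lutE* is not transcribed.
So LutE is not produced.
No repressor is bound and JovD is active, so *fubF* is transcribed.
→ *fubF* is ON.
Tagatose is present, so QilW is active.
No repressor is bound and QilW is active, so *zorY* is transcribed.
→ *zorY* is ON.
3 of the 5 genes are transcribed.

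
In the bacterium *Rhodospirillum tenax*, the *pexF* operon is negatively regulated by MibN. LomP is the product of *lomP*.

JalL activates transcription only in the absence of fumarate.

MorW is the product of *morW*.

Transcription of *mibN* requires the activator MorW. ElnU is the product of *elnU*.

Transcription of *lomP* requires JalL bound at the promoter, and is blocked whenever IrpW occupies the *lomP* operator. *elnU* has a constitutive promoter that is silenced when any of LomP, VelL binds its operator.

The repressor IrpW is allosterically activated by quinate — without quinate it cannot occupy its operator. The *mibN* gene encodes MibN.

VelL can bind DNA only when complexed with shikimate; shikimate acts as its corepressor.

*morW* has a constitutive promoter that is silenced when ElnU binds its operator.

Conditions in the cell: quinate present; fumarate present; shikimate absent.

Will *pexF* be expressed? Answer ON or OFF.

Quinate is present, so IrpW is active.
Fumarate is present, so JalL is inactive.
With repressor IrpW bound, *lomP* is not transcribed.
So LomP is not produced.
Shikimate is absent, so VelL is inactive.
With no repressor bound, *elnU* is transcribed.
So ElnU is produced and active.
With repressor ElnU bound, *morW* is not transcribed.
So MorW is not produced.
Required activator MorW is absent, so *mibN* is not transcribed.
So MibN is not produced.
With no repressor bound, *pexF* is transcribed.

ON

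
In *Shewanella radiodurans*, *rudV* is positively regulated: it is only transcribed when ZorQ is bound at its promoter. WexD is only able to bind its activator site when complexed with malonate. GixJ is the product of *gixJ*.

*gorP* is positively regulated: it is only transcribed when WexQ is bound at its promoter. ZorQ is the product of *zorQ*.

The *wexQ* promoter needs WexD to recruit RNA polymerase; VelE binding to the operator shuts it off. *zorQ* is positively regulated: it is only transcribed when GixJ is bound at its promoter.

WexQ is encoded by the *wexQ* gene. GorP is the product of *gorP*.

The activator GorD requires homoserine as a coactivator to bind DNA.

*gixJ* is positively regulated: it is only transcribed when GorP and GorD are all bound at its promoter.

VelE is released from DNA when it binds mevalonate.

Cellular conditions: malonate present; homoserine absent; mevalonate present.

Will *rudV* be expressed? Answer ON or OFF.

OFF

Mevalonate is present, so VelE is inactive.
Malonate is present, so WexD is active.
No repressor is bound and WexD is active, so *wexQ* is transcribed.
So WexQ is produced and active.
No repressor is bound and WexQ is active, so *gorP* is transcribed.
So GorP is produced and active.
Homoserine is absent, so GorD is inactive.
Required activator GorD is absent, so *gixJ* is not transcribed.
So GixJ is not produced.
Required activator GixJ is absent, so *zorQ* is not transcribed.
So ZorQ is not produced.
Required activator ZorQ is absent, so *rudV* is not transcribed.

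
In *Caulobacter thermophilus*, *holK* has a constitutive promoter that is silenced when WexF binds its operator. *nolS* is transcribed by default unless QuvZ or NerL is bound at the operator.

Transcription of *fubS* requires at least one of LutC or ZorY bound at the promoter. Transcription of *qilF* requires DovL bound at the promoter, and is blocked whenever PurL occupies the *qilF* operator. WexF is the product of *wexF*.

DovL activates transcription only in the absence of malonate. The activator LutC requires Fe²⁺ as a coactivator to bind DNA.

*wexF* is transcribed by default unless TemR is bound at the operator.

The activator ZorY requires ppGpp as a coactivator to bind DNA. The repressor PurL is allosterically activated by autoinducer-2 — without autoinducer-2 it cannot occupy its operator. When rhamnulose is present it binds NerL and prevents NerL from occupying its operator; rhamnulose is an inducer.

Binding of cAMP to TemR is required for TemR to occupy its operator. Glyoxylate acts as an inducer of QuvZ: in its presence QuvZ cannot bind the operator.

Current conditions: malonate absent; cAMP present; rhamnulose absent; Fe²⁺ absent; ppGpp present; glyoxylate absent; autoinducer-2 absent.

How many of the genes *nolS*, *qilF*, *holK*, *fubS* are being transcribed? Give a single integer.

Glyoxylate is absent, so QuvZ is active.
Rhamnulose is absent, so NerL is active.
With repressor QuvZ bound, *nolS* is not transcribed.
→ *nolS* is OFF.
Malonate is absent, so DovL is active.
Autoinducer-2 is absent, so PurL is inactive.
No repressor is bound and DovL is active, so *qilF* is transcribed.
→ *qilF* is ON.
cAMP is present, so TemR is active.
With repressor TemR bound, *wexF* is not transcribed.
So WexF is not produced.
With no repressor bound, *holK* is transcribed.
→ *holK* is ON.
Fe²⁺ is absent, so LutC is inactive.
ppGpp is present, so ZorY is active.
Activator ZorY is present, so *fubS* is transcribed.
→ *fubS* is ON.
3 of the 4 genes are transcribed.

3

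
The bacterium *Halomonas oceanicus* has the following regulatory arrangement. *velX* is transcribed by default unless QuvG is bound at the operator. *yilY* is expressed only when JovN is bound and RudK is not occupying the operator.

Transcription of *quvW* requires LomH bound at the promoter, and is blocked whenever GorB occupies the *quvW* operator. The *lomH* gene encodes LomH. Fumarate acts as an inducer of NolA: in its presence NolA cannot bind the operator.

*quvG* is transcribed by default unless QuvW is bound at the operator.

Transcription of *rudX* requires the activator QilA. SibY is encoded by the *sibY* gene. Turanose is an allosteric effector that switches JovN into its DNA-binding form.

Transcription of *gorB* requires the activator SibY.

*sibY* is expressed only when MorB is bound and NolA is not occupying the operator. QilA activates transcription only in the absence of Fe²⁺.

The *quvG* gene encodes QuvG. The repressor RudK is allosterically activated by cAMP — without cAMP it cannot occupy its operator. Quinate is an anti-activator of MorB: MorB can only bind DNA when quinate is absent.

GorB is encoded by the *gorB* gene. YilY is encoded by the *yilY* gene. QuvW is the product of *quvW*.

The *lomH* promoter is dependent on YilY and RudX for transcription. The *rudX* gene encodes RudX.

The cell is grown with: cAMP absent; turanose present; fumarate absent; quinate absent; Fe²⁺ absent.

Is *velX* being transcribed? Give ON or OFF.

Turanose is present, so JovN is active.
cAMP is absent, so RudK is inactive.
No repressor is bound and JovN is active, so *yilY* is transcribed.
So YilY is produced and active.
Fe²⁺ is absent, so QilA is active.
No repressor is bound and QilA is active, so *rudX* is transcribed.
So RudX is produced and active.
No repressor is bound and YilY and RudX are active, so *lomH* is transcribed.
So LomH is produced and active.
Fumarate is absent, so NolA is active.
Quinate is absent, so MorB is active.
With repressor NolA bound, *sibY* is not transcribed.
So SibY is not produced.
Required activator SibY is absent, so *gorB* is not transcribed.
So GorB is not produced.
No repressor is bound and LomH is active, so *quvW* is transcribed.
So QuvW is produced and active.
With repressor QuvW bound, *quvG* is not transcribed.
So QuvG is not produced.
With no repressor bound, *velX* is transcribed.

ON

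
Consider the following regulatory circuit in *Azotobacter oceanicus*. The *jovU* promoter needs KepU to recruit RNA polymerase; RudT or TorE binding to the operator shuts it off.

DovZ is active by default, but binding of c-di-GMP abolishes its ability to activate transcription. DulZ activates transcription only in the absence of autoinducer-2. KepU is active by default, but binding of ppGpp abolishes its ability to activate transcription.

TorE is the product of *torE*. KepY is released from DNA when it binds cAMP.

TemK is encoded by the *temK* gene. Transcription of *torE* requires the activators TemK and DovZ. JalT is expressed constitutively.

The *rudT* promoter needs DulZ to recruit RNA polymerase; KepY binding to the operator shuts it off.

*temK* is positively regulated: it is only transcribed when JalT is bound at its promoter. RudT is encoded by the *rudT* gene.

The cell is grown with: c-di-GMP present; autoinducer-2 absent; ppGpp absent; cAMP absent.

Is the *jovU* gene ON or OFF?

ON

ppGpp is absent, so KepU is active.
cAMP is absent, so KepY is active.
Autoinducer-2 is absent, so DulZ is active.
With repressor KepY bound, *rudT* is not transcribed.
So RudT is not produced.
JalT is produced constitutively and is active.
No repressor is bound and JalT is active, so *temK* is transcribed.
So TemK is produced and active.
c-di-GMP is present, so DovZ is inactive.
Required activator DovZ is absent, so *torE* is not transcribed.
So TorE is not produced.
No repressor is bound and KepU is active, so *jovU* is transcribed.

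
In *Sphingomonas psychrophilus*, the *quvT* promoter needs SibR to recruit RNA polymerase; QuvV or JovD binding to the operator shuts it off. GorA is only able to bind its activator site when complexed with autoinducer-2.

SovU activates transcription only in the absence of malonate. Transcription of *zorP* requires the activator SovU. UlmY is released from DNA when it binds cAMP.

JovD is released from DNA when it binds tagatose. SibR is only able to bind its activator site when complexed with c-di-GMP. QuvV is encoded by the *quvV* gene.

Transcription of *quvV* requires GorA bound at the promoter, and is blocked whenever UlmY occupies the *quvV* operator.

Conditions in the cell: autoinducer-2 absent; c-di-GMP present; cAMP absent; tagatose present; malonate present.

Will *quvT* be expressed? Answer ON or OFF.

c-di-GMP is present, so SibR is active.
cAMP is absent, so UlmY is active.
Autoinducer-2 is absent, so GorA is inactive.
With repressor UlmY bound, *quvV* is not transcribed.
So QuvV is not produced.
Tagatose is present, so JovD is inactive.
No repressor is bound and SibR is active, so *quvT* is transcribed.

ON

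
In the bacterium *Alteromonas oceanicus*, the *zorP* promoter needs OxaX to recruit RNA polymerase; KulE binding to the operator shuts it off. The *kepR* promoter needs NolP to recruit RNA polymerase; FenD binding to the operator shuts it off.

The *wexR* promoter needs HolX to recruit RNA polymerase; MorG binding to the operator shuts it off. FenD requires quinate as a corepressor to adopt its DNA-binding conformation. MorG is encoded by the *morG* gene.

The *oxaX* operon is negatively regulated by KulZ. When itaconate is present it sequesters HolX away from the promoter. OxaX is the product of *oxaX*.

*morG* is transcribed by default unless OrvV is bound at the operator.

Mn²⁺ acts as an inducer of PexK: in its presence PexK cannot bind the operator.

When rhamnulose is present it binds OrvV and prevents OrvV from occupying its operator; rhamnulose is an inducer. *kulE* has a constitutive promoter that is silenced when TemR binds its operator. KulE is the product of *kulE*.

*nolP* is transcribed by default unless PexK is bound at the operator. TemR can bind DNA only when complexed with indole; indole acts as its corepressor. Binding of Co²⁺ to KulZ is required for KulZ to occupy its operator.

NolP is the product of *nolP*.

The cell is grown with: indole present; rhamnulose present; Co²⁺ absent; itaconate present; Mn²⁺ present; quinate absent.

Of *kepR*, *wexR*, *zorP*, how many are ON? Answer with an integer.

2

Mn²⁺ is present, so PexK is inactive.
With no repressor bound, *nolP* is transcribed.
So NolP is produced and active.
Quinate is absent, so FenD is inactive.
No repressor is bound and NolP is active, so *kepR* is transcribed.
→ *kepR* is ON.
Rhamnulose is present, so OrvV is inactive.
With no repressor bound, *morG* is transcribed.
So MorG is produced and active.
Itaconate is present, so HolX is inactive.
With repressor MorG bound, *wexR* is not transcribed.
→ *wexR* is OFF.
Indole is present, so TemR is active.
With repressor TemR bound, *kulE* is not transcribed.
So KulE is not produced.
Co²⁺ is absent, so KulZ is inactive.
With no repressor bound, *oxaX* is transcribed.
So OxaX is produced and active.
No repressor is bound and OxaX is active, so *zorP* is transcribed.
→ *zorP* is ON.
2 of the 3 genes are transcribed.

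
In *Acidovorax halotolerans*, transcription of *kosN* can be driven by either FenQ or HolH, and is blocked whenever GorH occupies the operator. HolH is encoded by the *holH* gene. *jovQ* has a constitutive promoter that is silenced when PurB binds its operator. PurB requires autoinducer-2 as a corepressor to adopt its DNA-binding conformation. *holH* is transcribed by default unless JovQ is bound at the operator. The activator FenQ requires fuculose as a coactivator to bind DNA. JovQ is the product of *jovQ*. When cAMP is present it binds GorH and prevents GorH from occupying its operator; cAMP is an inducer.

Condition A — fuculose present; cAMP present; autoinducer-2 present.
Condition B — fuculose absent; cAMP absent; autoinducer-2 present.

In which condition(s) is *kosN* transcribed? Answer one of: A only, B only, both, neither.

Condition A:
Fuculose is present, so FenQ is active.
cAMP is present, so GorH is inactive.
Autoinducer-2 is present, so PurB is active.
With repressor PurB bound, *jovQ* is not transcribed.
So JovQ is not produced.
With no repressor bound, *holH* is transcribed.
So HolH is produced and active.
Activator FenQ is present, so *kosN* is transcribed.
→ *kosN* is ON in A.
Condition B:
Fuculose is absent, so FenQ is inactive.
cAMP is absent, so GorH is active.
Autoinducer-2 is present, so PurB is active.
With repressor PurB bound, *jovQ* is not transcribed.
So JovQ is not produced.
With no repressor bound, *holH* is transcribed.
So HolH is produced and active.
With repressor GorH bound, *kosN* is not transcribed.
→ *kosN* is OFF in B.

A only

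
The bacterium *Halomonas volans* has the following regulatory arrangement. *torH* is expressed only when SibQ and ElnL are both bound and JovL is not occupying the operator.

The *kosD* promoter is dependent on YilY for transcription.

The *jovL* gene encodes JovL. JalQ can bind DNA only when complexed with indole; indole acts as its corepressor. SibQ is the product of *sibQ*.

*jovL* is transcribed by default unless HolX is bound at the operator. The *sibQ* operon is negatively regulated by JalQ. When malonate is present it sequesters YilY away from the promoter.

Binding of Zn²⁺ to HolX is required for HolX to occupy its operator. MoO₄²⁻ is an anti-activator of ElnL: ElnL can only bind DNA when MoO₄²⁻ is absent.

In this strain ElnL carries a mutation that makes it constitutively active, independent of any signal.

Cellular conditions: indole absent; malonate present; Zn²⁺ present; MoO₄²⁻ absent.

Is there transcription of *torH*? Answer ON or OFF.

ON

Indole is absent, so JalQ is inactive.
With no repressor bound, *sibQ* is transcribed.
So SibQ is produced and active.
Zn²⁺ is present, so HolX is active.
With repressor HolX bound, *jovL* is not transcribed.
So JovL is not produced.
ElnL is constitutively active in this strain.
No repressor is bound and SibQ and ElnL are active, so *torH* is transcribed.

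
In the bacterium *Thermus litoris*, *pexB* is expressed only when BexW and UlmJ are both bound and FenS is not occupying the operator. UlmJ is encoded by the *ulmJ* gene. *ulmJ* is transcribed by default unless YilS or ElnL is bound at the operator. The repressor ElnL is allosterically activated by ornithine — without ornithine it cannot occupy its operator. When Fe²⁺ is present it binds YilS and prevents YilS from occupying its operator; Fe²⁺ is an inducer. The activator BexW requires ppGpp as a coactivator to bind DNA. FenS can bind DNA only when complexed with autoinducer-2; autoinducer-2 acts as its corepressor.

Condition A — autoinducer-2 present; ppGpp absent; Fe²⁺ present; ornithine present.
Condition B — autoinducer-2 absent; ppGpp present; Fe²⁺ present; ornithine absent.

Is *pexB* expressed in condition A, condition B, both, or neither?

Condition A:
Autoinducer-2 is present, so FenS is active.
ppGpp is absent, so BexW is inactive.
Fe²⁺ is present, so YilS is inactive.
Ornithine is present, so ElnL is active.
With repressor ElnL bound, *ulmJ* is not transcribed.
So UlmJ is not produced.
With repressor FenS bound, *pexB* is not transcribed.
→ *pexB* is OFF in A.
Condition B:
Autoinducer-2 is absent, so FenS is inactive.
ppGpp is present, so BexW is active.
Fe²⁺ is present, so YilS is inactive.
Ornithine is absent, so ElnL is inactive.
With no repressor bound, *ulmJ* is transcribed.
So UlmJ is produced and active.
No repressor is bound and BexW and UlmJ are active, so *pexB* is transcribed.
→ *pexB* is ON in B.

B only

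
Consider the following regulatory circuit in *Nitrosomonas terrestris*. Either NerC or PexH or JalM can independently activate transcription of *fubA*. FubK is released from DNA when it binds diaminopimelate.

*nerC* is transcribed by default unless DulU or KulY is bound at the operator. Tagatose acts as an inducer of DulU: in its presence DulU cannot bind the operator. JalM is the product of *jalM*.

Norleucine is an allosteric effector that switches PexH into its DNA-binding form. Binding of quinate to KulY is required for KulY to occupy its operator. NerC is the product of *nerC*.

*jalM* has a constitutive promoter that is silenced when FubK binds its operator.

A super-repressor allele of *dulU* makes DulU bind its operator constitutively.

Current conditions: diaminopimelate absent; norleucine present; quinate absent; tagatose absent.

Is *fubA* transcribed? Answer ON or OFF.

ON

DulU is constitutively active in this strain.
Quinate is absent, so KulY is inactive.
With repressor DulU bound, *nerC* is not transcribed.
So NerC is not produced.
Norleucine is present, so PexH is active.
Diaminopimelate is absent, so FubK is active.
With repressor FubK bound, *jalM* is not transcribed.
So JalM is not produced.
Activator PexH is present, so *fubA* is transcribed.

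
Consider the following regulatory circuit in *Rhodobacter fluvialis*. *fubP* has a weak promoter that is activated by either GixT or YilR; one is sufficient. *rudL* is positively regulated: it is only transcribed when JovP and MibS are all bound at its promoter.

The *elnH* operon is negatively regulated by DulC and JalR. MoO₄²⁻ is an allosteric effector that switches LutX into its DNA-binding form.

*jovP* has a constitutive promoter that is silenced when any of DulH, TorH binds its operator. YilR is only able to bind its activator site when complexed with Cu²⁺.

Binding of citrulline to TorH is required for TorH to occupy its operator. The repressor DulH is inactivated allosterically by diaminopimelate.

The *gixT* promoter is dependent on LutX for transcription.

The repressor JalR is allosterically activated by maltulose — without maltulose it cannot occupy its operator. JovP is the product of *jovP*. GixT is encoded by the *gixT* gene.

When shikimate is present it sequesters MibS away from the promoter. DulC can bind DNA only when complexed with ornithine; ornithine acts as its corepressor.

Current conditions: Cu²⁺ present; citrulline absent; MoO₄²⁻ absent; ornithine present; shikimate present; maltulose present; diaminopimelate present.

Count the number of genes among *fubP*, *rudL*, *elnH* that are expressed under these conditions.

MoO₄²⁻ is absent, so LutX is inactive.
Required activator LutX is absent, so *gixT* is not transcribed.
So GixT is not produced.
Cu²⁺ is present, so YilR is active.
Activator YilR is present, so *fubP* is transcribed.
→ *fubP* is ON.
Diaminopimelate is present, so DulH is inactive.
Citrulline is absent, so TorH is inactive.
With no repressor bound, *jovP* is transcribed.
So JovP is produced and active.
Shikimate is present, so MibS is inactive.
Required activator MibS is absent, so *rudL* is not transcribed.
→ *rudL* is OFF.
Ornithine is present, so DulC is active.
Maltulose is present, so JalR is active.
With repressor DulC bound, *elnH* is not transcribed.
→ *elnH* is OFF.
1 of the 3 genes is transcribed.

1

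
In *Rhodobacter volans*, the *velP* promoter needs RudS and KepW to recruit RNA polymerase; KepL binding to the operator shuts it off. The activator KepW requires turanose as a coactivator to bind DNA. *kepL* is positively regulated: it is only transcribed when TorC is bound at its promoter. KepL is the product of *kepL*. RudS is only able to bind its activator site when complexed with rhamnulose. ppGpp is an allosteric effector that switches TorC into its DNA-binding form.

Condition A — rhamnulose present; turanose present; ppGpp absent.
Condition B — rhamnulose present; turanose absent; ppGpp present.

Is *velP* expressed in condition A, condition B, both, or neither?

Condition A:
Rhamnulose is present, so RudS is active.
Turanose is present, so KepW is active.
ppGpp is absent, so TorC is inactive.
Required activator TorC is absent, so *kepL* is not transcribed.
So KepL is not produced.
No repressor is bound and RudS and KepW are active, so *velP* is transcribed.
→ *velP* is ON in A.
Condition B:
Rhamnulose is present, so RudS is active.
Turanose is absent, so KepW is inactive.
ppGpp is present, so TorC is active.
No repressor is bound and TorC is active, so *kepL* is transcribed.
So KepL is produced and active.
With repressor KepL bound, *velP* is not transcribed.
→ *velP* is OFF in B.

A only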